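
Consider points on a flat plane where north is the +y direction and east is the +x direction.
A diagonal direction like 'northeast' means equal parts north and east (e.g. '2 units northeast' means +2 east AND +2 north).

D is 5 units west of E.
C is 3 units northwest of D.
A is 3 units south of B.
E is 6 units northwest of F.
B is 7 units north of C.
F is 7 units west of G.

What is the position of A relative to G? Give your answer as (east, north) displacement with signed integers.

Place G at the origin (east=0, north=0).
  F is 7 units west of G: delta (east=-7, north=+0); F at (east=-7, north=0).
  E is 6 units northwest of F: delta (east=-6, north=+6); E at (east=-13, north=6).
  D is 5 units west of E: delta (east=-5, north=+0); D at (east=-18, north=6).
  C is 3 units northwest of D: delta (east=-3, north=+3); C at (east=-21, north=9).
  B is 7 units north of C: delta (east=+0, north=+7); B at (east=-21, north=16).
  A is 3 units south of B: delta (east=+0, north=-3); A at (east=-21, north=13).
Therefore A relative to G: (east=-21, north=13).

Answer: A is at (east=-21, north=13) relative to G.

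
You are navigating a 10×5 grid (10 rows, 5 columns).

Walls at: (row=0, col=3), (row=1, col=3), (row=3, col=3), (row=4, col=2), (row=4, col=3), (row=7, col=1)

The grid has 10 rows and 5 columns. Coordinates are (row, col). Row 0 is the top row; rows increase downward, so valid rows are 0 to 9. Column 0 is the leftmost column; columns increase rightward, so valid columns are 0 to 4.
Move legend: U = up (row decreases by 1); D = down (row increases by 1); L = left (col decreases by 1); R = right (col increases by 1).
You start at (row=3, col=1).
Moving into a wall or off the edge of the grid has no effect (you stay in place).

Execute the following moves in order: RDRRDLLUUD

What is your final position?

Start: (row=3, col=1)
  R (right): (row=3, col=1) -> (row=3, col=2)
  D (down): blocked, stay at (row=3, col=2)
  R (right): blocked, stay at (row=3, col=2)
  R (right): blocked, stay at (row=3, col=2)
  D (down): blocked, stay at (row=3, col=2)
  L (left): (row=3, col=2) -> (row=3, col=1)
  L (left): (row=3, col=1) -> (row=3, col=0)
  U (up): (row=3, col=0) -> (row=2, col=0)
  U (up): (row=2, col=0) -> (row=1, col=0)
  D (down): (row=1, col=0) -> (row=2, col=0)
Final: (row=2, col=0)

Answer: Final position: (row=2, col=0)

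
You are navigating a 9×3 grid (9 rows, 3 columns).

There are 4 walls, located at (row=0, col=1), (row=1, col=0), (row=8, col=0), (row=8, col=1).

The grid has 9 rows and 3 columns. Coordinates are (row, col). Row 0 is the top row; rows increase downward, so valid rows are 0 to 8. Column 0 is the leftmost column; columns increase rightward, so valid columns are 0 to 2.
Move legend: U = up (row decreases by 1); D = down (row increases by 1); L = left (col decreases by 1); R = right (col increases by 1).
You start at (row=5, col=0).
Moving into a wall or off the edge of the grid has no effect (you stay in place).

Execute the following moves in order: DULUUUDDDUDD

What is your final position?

Start: (row=5, col=0)
  D (down): (row=5, col=0) -> (row=6, col=0)
  U (up): (row=6, col=0) -> (row=5, col=0)
  L (left): blocked, stay at (row=5, col=0)
  U (up): (row=5, col=0) -> (row=4, col=0)
  U (up): (row=4, col=0) -> (row=3, col=0)
  U (up): (row=3, col=0) -> (row=2, col=0)
  D (down): (row=2, col=0) -> (row=3, col=0)
  D (down): (row=3, col=0) -> (row=4, col=0)
  D (down): (row=4, col=0) -> (row=5, col=0)
  U (up): (row=5, col=0) -> (row=4, col=0)
  D (down): (row=4, col=0) -> (row=5, col=0)
  D (down): (row=5, col=0) -> (row=6, col=0)
Final: (row=6, col=0)

Answer: Final position: (row=6, col=0)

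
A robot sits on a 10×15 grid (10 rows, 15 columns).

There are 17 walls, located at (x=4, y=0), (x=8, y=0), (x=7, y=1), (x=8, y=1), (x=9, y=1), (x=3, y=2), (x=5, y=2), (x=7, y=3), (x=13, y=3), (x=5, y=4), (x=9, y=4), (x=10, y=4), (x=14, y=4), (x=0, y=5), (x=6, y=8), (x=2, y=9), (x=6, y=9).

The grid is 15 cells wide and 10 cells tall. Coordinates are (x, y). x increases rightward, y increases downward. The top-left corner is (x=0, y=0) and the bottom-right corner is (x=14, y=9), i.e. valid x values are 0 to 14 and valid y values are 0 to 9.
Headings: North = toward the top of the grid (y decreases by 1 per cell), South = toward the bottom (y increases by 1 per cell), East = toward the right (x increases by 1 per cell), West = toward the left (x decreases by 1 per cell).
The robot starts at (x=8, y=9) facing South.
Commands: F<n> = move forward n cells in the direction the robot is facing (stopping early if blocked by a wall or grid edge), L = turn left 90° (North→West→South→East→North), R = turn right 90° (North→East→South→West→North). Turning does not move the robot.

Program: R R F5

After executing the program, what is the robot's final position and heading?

Start: (x=8, y=9), facing South
  R: turn right, now facing West
  R: turn right, now facing North
  F5: move forward 5, now at (x=8, y=4)
Final: (x=8, y=4), facing North

Answer: Final position: (x=8, y=4), facing North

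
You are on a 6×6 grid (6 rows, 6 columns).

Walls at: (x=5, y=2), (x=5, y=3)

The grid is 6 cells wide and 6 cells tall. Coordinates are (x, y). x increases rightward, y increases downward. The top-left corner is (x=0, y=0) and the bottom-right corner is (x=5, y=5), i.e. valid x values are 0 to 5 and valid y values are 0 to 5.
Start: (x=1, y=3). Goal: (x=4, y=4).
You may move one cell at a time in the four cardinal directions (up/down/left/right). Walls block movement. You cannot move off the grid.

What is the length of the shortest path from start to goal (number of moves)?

BFS from (x=1, y=3) until reaching (x=4, y=4):
  Distance 0: (x=1, y=3)
  Distance 1: (x=1, y=2), (x=0, y=3), (x=2, y=3), (x=1, y=4)
  Distance 2: (x=1, y=1), (x=0, y=2), (x=2, y=2), (x=3, y=3), (x=0, y=4), (x=2, y=4), (x=1, y=5)
  Distance 3: (x=1, y=0), (x=0, y=1), (x=2, y=1), (x=3, y=2), (x=4, y=3), (x=3, y=4), (x=0, y=5), (x=2, y=5)
  Distance 4: (x=0, y=0), (x=2, y=0), (x=3, y=1), (x=4, y=2), (x=4, y=4), (x=3, y=5)  <- goal reached here
One shortest path (4 moves): (x=1, y=3) -> (x=2, y=3) -> (x=3, y=3) -> (x=4, y=3) -> (x=4, y=4)

Answer: Shortest path length: 4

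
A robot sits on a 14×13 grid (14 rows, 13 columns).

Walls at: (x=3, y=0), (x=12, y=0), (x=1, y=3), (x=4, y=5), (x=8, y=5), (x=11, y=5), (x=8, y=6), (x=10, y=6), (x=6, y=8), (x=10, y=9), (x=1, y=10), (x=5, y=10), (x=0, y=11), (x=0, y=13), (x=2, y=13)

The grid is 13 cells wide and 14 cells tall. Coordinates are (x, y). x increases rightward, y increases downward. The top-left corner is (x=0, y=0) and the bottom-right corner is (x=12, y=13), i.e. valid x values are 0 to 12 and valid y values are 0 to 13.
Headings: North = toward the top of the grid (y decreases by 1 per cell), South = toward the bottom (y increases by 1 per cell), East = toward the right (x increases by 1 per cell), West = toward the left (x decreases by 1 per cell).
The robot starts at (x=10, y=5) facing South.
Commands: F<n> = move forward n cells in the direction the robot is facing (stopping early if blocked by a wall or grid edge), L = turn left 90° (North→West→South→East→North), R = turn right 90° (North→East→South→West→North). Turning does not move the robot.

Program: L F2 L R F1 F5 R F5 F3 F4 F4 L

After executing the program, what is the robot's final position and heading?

Answer: Final position: (x=10, y=5), facing East

Derivation:
Start: (x=10, y=5), facing South
  L: turn left, now facing East
  F2: move forward 0/2 (blocked), now at (x=10, y=5)
  L: turn left, now facing North
  R: turn right, now facing East
  F1: move forward 0/1 (blocked), now at (x=10, y=5)
  F5: move forward 0/5 (blocked), now at (x=10, y=5)
  R: turn right, now facing South
  F5: move forward 0/5 (blocked), now at (x=10, y=5)
  F3: move forward 0/3 (blocked), now at (x=10, y=5)
  F4: move forward 0/4 (blocked), now at (x=10, y=5)
  F4: move forward 0/4 (blocked), now at (x=10, y=5)
  L: turn left, now facing East
Final: (x=10, y=5), facing East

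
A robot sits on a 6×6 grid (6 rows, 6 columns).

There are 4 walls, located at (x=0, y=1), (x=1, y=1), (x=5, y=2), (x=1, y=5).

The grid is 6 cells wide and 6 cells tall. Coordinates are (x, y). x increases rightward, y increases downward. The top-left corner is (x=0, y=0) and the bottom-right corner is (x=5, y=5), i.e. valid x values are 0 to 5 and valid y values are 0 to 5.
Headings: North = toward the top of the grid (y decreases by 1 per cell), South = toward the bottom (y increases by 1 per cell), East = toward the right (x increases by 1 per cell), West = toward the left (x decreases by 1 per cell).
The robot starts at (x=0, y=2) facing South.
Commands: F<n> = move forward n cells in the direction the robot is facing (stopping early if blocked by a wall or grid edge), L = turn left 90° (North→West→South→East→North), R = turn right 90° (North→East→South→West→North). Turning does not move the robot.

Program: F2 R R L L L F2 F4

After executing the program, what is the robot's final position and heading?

Answer: Final position: (x=5, y=4), facing East

Derivation:
Start: (x=0, y=2), facing South
  F2: move forward 2, now at (x=0, y=4)
  R: turn right, now facing West
  R: turn right, now facing North
  L: turn left, now facing West
  L: turn left, now facing South
  L: turn left, now facing East
  F2: move forward 2, now at (x=2, y=4)
  F4: move forward 3/4 (blocked), now at (x=5, y=4)
Final: (x=5, y=4), facing East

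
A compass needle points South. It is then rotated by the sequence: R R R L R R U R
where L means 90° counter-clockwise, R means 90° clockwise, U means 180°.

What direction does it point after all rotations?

Answer: Final heading: East

Derivation:
Start: South
  R (right (90° clockwise)) -> West
  R (right (90° clockwise)) -> North
  R (right (90° clockwise)) -> East
  L (left (90° counter-clockwise)) -> North
  R (right (90° clockwise)) -> East
  R (right (90° clockwise)) -> South
  U (U-turn (180°)) -> North
  R (right (90° clockwise)) -> East
Final: East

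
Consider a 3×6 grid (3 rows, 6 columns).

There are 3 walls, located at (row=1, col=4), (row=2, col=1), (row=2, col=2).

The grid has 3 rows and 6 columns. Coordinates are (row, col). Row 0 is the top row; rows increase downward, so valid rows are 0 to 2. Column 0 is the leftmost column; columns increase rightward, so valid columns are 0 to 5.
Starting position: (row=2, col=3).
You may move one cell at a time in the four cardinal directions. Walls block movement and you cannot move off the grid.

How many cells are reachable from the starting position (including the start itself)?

Answer: Reachable cells: 15

Derivation:
BFS flood-fill from (row=2, col=3):
  Distance 0: (row=2, col=3)
  Distance 1: (row=1, col=3), (row=2, col=4)
  Distance 2: (row=0, col=3), (row=1, col=2), (row=2, col=5)
  Distance 3: (row=0, col=2), (row=0, col=4), (row=1, col=1), (row=1, col=5)
  Distance 4: (row=0, col=1), (row=0, col=5), (row=1, col=0)
  Distance 5: (row=0, col=0), (row=2, col=0)
Total reachable: 15 (grid has 15 open cells total)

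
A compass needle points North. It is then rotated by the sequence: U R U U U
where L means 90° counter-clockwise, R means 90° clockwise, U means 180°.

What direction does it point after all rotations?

Answer: Final heading: East

Derivation:
Start: North
  U (U-turn (180°)) -> South
  R (right (90° clockwise)) -> West
  U (U-turn (180°)) -> East
  U (U-turn (180°)) -> West
  U (U-turn (180°)) -> East
Final: East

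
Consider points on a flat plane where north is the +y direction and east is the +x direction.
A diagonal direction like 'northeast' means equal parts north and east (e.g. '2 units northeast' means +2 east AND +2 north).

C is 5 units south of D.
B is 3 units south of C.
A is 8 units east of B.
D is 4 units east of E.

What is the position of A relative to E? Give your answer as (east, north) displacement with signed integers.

Place E at the origin (east=0, north=0).
  D is 4 units east of E: delta (east=+4, north=+0); D at (east=4, north=0).
  C is 5 units south of D: delta (east=+0, north=-5); C at (east=4, north=-5).
  B is 3 units south of C: delta (east=+0, north=-3); B at (east=4, north=-8).
  A is 8 units east of B: delta (east=+8, north=+0); A at (east=12, north=-8).
Therefore A relative to E: (east=12, north=-8).

Answer: A is at (east=12, north=-8) relative to E.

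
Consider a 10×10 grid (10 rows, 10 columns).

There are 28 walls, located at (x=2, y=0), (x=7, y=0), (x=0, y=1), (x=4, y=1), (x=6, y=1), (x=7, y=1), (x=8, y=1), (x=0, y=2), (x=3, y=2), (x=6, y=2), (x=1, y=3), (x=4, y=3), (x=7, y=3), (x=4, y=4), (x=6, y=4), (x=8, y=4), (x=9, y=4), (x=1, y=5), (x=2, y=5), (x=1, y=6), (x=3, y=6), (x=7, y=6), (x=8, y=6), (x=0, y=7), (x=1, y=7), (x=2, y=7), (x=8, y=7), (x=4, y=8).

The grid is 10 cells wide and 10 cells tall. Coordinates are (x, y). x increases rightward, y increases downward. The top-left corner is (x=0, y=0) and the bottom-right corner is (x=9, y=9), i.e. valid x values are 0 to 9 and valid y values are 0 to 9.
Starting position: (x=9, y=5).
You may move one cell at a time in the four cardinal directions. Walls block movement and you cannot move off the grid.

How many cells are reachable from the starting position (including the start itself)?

BFS flood-fill from (x=9, y=5):
  Distance 0: (x=9, y=5)
  Distance 1: (x=8, y=5), (x=9, y=6)
  Distance 2: (x=7, y=5), (x=9, y=7)
  Distance 3: (x=7, y=4), (x=6, y=5), (x=9, y=8)
  Distance 4: (x=5, y=5), (x=6, y=6), (x=8, y=8), (x=9, y=9)
  Distance 5: (x=5, y=4), (x=4, y=5), (x=5, y=6), (x=6, y=7), (x=7, y=8), (x=8, y=9)
  Distance 6: (x=5, y=3), (x=3, y=5), (x=4, y=6), (x=5, y=7), (x=7, y=7), (x=6, y=8), (x=7, y=9)
  Distance 7: (x=5, y=2), (x=6, y=3), (x=3, y=4), (x=4, y=7), (x=5, y=8), (x=6, y=9)
  Distance 8: (x=5, y=1), (x=4, y=2), (x=3, y=3), (x=2, y=4), (x=3, y=7), (x=5, y=9)
  Distance 9: (x=5, y=0), (x=2, y=3), (x=1, y=4), (x=3, y=8), (x=4, y=9)
  Distance 10: (x=4, y=0), (x=6, y=0), (x=2, y=2), (x=0, y=4), (x=2, y=8), (x=3, y=9)
  Distance 11: (x=3, y=0), (x=2, y=1), (x=1, y=2), (x=0, y=3), (x=0, y=5), (x=1, y=8), (x=2, y=9)
  Distance 12: (x=1, y=1), (x=3, y=1), (x=0, y=6), (x=0, y=8), (x=1, y=9)
  Distance 13: (x=1, y=0), (x=0, y=9)
  Distance 14: (x=0, y=0)
Total reachable: 63 (grid has 72 open cells total)

Answer: Reachable cells: 63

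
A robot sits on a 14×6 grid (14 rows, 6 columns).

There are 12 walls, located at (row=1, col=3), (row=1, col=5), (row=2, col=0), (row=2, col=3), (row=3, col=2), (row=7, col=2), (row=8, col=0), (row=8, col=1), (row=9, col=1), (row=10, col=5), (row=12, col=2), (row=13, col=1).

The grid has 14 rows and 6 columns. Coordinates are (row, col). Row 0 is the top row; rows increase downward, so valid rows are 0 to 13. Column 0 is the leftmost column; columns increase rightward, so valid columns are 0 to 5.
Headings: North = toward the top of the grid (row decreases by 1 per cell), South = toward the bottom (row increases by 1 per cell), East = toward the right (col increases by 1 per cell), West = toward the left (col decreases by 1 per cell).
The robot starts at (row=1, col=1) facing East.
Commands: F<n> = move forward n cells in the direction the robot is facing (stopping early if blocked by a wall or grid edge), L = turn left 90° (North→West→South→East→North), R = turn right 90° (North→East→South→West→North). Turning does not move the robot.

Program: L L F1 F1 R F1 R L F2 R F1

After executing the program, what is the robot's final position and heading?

Start: (row=1, col=1), facing East
  L: turn left, now facing North
  L: turn left, now facing West
  F1: move forward 1, now at (row=1, col=0)
  F1: move forward 0/1 (blocked), now at (row=1, col=0)
  R: turn right, now facing North
  F1: move forward 1, now at (row=0, col=0)
  R: turn right, now facing East
  L: turn left, now facing North
  F2: move forward 0/2 (blocked), now at (row=0, col=0)
  R: turn right, now facing East
  F1: move forward 1, now at (row=0, col=1)
Final: (row=0, col=1), facing East

Answer: Final position: (row=0, col=1), facing East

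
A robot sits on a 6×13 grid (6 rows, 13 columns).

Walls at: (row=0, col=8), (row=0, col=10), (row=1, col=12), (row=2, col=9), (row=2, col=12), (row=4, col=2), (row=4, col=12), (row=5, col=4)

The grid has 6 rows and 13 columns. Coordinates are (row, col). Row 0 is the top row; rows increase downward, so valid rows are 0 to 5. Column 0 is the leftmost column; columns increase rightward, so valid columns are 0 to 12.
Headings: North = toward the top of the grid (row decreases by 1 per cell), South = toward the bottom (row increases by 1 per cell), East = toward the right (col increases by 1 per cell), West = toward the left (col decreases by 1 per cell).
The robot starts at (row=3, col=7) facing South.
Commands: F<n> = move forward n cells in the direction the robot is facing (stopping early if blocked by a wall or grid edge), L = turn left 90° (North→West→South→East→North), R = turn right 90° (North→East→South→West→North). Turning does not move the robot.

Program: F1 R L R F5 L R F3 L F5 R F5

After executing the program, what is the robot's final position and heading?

Start: (row=3, col=7), facing South
  F1: move forward 1, now at (row=4, col=7)
  R: turn right, now facing West
  L: turn left, now facing South
  R: turn right, now facing West
  F5: move forward 4/5 (blocked), now at (row=4, col=3)
  L: turn left, now facing South
  R: turn right, now facing West
  F3: move forward 0/3 (blocked), now at (row=4, col=3)
  L: turn left, now facing South
  F5: move forward 1/5 (blocked), now at (row=5, col=3)
  R: turn right, now facing West
  F5: move forward 3/5 (blocked), now at (row=5, col=0)
Final: (row=5, col=0), facing West

Answer: Final position: (row=5, col=0), facing West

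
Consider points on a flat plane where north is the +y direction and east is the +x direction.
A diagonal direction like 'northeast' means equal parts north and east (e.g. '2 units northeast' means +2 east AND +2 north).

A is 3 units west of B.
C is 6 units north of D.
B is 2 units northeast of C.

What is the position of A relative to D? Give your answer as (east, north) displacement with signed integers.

Answer: A is at (east=-1, north=8) relative to D.

Derivation:
Place D at the origin (east=0, north=0).
  C is 6 units north of D: delta (east=+0, north=+6); C at (east=0, north=6).
  B is 2 units northeast of C: delta (east=+2, north=+2); B at (east=2, north=8).
  A is 3 units west of B: delta (east=-3, north=+0); A at (east=-1, north=8).
Therefore A relative to D: (east=-1, north=8).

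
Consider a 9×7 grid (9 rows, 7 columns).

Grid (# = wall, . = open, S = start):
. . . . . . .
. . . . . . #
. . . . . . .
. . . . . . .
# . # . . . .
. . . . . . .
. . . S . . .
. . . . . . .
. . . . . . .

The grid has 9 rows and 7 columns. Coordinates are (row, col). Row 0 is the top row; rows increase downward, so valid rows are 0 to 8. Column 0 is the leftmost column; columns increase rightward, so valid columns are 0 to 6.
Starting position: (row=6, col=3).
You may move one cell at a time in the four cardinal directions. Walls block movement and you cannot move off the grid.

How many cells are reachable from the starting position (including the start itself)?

BFS flood-fill from (row=6, col=3):
  Distance 0: (row=6, col=3)
  Distance 1: (row=5, col=3), (row=6, col=2), (row=6, col=4), (row=7, col=3)
  Distance 2: (row=4, col=3), (row=5, col=2), (row=5, col=4), (row=6, col=1), (row=6, col=5), (row=7, col=2), (row=7, col=4), (row=8, col=3)
  Distance 3: (row=3, col=3), (row=4, col=4), (row=5, col=1), (row=5, col=5), (row=6, col=0), (row=6, col=6), (row=7, col=1), (row=7, col=5), (row=8, col=2), (row=8, col=4)
  Distance 4: (row=2, col=3), (row=3, col=2), (row=3, col=4), (row=4, col=1), (row=4, col=5), (row=5, col=0), (row=5, col=6), (row=7, col=0), (row=7, col=6), (row=8, col=1), (row=8, col=5)
  Distance 5: (row=1, col=3), (row=2, col=2), (row=2, col=4), (row=3, col=1), (row=3, col=5), (row=4, col=6), (row=8, col=0), (row=8, col=6)
  Distance 6: (row=0, col=3), (row=1, col=2), (row=1, col=4), (row=2, col=1), (row=2, col=5), (row=3, col=0), (row=3, col=6)
  Distance 7: (row=0, col=2), (row=0, col=4), (row=1, col=1), (row=1, col=5), (row=2, col=0), (row=2, col=6)
  Distance 8: (row=0, col=1), (row=0, col=5), (row=1, col=0)
  Distance 9: (row=0, col=0), (row=0, col=6)
Total reachable: 60 (grid has 60 open cells total)

Answer: Reachable cells: 60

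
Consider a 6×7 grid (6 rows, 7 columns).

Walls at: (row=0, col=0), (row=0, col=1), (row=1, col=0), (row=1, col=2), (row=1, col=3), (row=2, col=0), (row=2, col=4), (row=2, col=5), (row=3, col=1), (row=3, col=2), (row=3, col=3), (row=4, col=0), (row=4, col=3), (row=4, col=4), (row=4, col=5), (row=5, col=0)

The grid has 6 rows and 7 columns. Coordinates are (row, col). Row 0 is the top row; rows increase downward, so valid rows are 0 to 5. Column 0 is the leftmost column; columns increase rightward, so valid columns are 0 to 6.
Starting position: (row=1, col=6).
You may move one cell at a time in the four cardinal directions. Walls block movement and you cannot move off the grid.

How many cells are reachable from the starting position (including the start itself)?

Answer: Reachable cells: 21

Derivation:
BFS flood-fill from (row=1, col=6):
  Distance 0: (row=1, col=6)
  Distance 1: (row=0, col=6), (row=1, col=5), (row=2, col=6)
  Distance 2: (row=0, col=5), (row=1, col=4), (row=3, col=6)
  Distance 3: (row=0, col=4), (row=3, col=5), (row=4, col=6)
  Distance 4: (row=0, col=3), (row=3, col=4), (row=5, col=6)
  Distance 5: (row=0, col=2), (row=5, col=5)
  Distance 6: (row=5, col=4)
  Distance 7: (row=5, col=3)
  Distance 8: (row=5, col=2)
  Distance 9: (row=4, col=2), (row=5, col=1)
  Distance 10: (row=4, col=1)
Total reachable: 21 (grid has 26 open cells total)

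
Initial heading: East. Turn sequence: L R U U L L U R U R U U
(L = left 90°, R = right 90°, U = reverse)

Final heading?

Answer: Final heading: East

Derivation:
Start: East
  L (left (90° counter-clockwise)) -> North
  R (right (90° clockwise)) -> East
  U (U-turn (180°)) -> West
  U (U-turn (180°)) -> East
  L (left (90° counter-clockwise)) -> North
  L (left (90° counter-clockwise)) -> West
  U (U-turn (180°)) -> East
  R (right (90° clockwise)) -> South
  U (U-turn (180°)) -> North
  R (right (90° clockwise)) -> East
  U (U-turn (180°)) -> West
  U (U-turn (180°)) -> East
Final: East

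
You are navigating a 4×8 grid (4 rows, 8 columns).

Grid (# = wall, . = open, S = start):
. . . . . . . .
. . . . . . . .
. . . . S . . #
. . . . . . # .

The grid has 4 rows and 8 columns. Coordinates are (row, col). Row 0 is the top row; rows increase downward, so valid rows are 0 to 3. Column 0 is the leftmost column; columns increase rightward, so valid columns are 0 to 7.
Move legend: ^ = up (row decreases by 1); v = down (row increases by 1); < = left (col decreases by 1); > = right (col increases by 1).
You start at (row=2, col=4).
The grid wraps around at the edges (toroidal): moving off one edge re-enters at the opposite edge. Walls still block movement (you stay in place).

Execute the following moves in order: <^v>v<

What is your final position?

Start: (row=2, col=4)
  < (left): (row=2, col=4) -> (row=2, col=3)
  ^ (up): (row=2, col=3) -> (row=1, col=3)
  v (down): (row=1, col=3) -> (row=2, col=3)
  > (right): (row=2, col=3) -> (row=2, col=4)
  v (down): (row=2, col=4) -> (row=3, col=4)
  < (left): (row=3, col=4) -> (row=3, col=3)
Final: (row=3, col=3)

Answer: Final position: (row=3, col=3)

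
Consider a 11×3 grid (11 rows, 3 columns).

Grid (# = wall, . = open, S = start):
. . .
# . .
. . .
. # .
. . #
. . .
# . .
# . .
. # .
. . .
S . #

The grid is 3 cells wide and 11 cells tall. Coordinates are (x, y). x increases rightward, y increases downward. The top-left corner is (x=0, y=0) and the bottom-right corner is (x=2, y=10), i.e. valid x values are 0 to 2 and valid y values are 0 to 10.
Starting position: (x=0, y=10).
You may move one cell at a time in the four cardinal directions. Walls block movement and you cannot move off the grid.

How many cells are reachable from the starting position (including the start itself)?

Answer: Reachable cells: 26

Derivation:
BFS flood-fill from (x=0, y=10):
  Distance 0: (x=0, y=10)
  Distance 1: (x=0, y=9), (x=1, y=10)
  Distance 2: (x=0, y=8), (x=1, y=9)
  Distance 3: (x=2, y=9)
  Distance 4: (x=2, y=8)
  Distance 5: (x=2, y=7)
  Distance 6: (x=2, y=6), (x=1, y=7)
  Distance 7: (x=2, y=5), (x=1, y=6)
  Distance 8: (x=1, y=5)
  Distance 9: (x=1, y=4), (x=0, y=5)
  Distance 10: (x=0, y=4)
  Distance 11: (x=0, y=3)
  Distance 12: (x=0, y=2)
  Distance 13: (x=1, y=2)
  Distance 14: (x=1, y=1), (x=2, y=2)
  Distance 15: (x=1, y=0), (x=2, y=1), (x=2, y=3)
  Distance 16: (x=0, y=0), (x=2, y=0)
Total reachable: 26 (grid has 26 open cells total)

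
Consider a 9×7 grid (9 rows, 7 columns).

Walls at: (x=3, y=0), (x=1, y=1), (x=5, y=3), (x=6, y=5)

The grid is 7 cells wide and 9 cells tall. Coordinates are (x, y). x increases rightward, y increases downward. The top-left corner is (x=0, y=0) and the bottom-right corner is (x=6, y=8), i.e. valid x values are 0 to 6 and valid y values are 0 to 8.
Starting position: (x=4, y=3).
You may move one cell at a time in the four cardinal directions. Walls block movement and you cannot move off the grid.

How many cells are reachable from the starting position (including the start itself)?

Answer: Reachable cells: 59

Derivation:
BFS flood-fill from (x=4, y=3):
  Distance 0: (x=4, y=3)
  Distance 1: (x=4, y=2), (x=3, y=3), (x=4, y=4)
  Distance 2: (x=4, y=1), (x=3, y=2), (x=5, y=2), (x=2, y=3), (x=3, y=4), (x=5, y=4), (x=4, y=5)
  Distance 3: (x=4, y=0), (x=3, y=1), (x=5, y=1), (x=2, y=2), (x=6, y=2), (x=1, y=3), (x=2, y=4), (x=6, y=4), (x=3, y=5), (x=5, y=5), (x=4, y=6)
  Distance 4: (x=5, y=0), (x=2, y=1), (x=6, y=1), (x=1, y=2), (x=0, y=3), (x=6, y=3), (x=1, y=4), (x=2, y=5), (x=3, y=6), (x=5, y=6), (x=4, y=7)
  Distance 5: (x=2, y=0), (x=6, y=0), (x=0, y=2), (x=0, y=4), (x=1, y=5), (x=2, y=6), (x=6, y=6), (x=3, y=7), (x=5, y=7), (x=4, y=8)
  Distance 6: (x=1, y=0), (x=0, y=1), (x=0, y=5), (x=1, y=6), (x=2, y=7), (x=6, y=7), (x=3, y=8), (x=5, y=8)
  Distance 7: (x=0, y=0), (x=0, y=6), (x=1, y=7), (x=2, y=8), (x=6, y=8)
  Distance 8: (x=0, y=7), (x=1, y=8)
  Distance 9: (x=0, y=8)
Total reachable: 59 (grid has 59 open cells total)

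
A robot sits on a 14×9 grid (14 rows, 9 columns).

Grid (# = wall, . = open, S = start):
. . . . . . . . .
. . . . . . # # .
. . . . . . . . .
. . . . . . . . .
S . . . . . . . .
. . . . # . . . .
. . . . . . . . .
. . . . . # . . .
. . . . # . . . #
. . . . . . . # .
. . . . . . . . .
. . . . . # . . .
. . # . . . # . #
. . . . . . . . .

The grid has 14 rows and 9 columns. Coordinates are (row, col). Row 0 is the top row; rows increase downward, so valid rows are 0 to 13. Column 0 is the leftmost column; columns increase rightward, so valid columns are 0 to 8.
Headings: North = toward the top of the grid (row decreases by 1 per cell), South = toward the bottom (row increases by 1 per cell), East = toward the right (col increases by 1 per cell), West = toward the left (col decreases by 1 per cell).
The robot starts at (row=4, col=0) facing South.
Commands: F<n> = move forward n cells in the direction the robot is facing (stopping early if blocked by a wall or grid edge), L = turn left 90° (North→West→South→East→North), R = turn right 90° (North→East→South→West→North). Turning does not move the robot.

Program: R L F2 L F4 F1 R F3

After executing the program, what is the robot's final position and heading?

Answer: Final position: (row=6, col=5), facing South

Derivation:
Start: (row=4, col=0), facing South
  R: turn right, now facing West
  L: turn left, now facing South
  F2: move forward 2, now at (row=6, col=0)
  L: turn left, now facing East
  F4: move forward 4, now at (row=6, col=4)
  F1: move forward 1, now at (row=6, col=5)
  R: turn right, now facing South
  F3: move forward 0/3 (blocked), now at (row=6, col=5)
Final: (row=6, col=5), facing South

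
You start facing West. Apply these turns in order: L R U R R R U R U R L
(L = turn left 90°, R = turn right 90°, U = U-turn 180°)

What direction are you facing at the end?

Answer: Final heading: East

Derivation:
Start: West
  L (left (90° counter-clockwise)) -> South
  R (right (90° clockwise)) -> West
  U (U-turn (180°)) -> East
  R (right (90° clockwise)) -> South
  R (right (90° clockwise)) -> West
  R (right (90° clockwise)) -> North
  U (U-turn (180°)) -> South
  R (right (90° clockwise)) -> West
  U (U-turn (180°)) -> East
  R (right (90° clockwise)) -> South
  L (left (90° counter-clockwise)) -> East
Final: East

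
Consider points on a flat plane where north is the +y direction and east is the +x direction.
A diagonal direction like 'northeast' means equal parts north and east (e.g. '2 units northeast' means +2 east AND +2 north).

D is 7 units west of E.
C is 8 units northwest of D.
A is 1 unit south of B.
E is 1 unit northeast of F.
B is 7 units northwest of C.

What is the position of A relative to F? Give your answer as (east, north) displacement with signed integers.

Place F at the origin (east=0, north=0).
  E is 1 unit northeast of F: delta (east=+1, north=+1); E at (east=1, north=1).
  D is 7 units west of E: delta (east=-7, north=+0); D at (east=-6, north=1).
  C is 8 units northwest of D: delta (east=-8, north=+8); C at (east=-14, north=9).
  B is 7 units northwest of C: delta (east=-7, north=+7); B at (east=-21, north=16).
  A is 1 unit south of B: delta (east=+0, north=-1); A at (east=-21, north=15).
Therefore A relative to F: (east=-21, north=15).

Answer: A is at (east=-21, north=15) relative to F.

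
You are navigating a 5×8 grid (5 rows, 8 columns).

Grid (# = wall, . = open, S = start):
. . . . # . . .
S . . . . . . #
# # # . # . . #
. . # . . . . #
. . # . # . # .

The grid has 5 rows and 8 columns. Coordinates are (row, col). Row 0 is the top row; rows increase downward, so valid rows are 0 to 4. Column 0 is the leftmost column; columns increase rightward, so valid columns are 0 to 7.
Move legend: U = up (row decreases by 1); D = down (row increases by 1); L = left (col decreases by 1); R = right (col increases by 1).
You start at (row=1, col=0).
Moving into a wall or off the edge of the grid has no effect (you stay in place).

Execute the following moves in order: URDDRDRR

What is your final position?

Start: (row=1, col=0)
  U (up): (row=1, col=0) -> (row=0, col=0)
  R (right): (row=0, col=0) -> (row=0, col=1)
  D (down): (row=0, col=1) -> (row=1, col=1)
  D (down): blocked, stay at (row=1, col=1)
  R (right): (row=1, col=1) -> (row=1, col=2)
  D (down): blocked, stay at (row=1, col=2)
  R (right): (row=1, col=2) -> (row=1, col=3)
  R (right): (row=1, col=3) -> (row=1, col=4)
Final: (row=1, col=4)

Answer: Final position: (row=1, col=4)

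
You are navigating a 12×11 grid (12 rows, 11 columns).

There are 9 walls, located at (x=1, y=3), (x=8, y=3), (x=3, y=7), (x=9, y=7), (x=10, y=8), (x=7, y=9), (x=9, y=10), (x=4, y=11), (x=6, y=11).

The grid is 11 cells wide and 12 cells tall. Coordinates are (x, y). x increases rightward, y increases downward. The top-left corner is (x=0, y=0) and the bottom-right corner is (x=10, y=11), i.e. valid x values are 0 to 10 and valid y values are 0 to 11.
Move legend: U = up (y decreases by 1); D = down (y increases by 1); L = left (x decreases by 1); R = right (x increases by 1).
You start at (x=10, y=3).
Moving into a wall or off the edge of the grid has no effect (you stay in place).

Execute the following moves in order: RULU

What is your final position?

Start: (x=10, y=3)
  R (right): blocked, stay at (x=10, y=3)
  U (up): (x=10, y=3) -> (x=10, y=2)
  L (left): (x=10, y=2) -> (x=9, y=2)
  U (up): (x=9, y=2) -> (x=9, y=1)
Final: (x=9, y=1)

Answer: Final position: (x=9, y=1)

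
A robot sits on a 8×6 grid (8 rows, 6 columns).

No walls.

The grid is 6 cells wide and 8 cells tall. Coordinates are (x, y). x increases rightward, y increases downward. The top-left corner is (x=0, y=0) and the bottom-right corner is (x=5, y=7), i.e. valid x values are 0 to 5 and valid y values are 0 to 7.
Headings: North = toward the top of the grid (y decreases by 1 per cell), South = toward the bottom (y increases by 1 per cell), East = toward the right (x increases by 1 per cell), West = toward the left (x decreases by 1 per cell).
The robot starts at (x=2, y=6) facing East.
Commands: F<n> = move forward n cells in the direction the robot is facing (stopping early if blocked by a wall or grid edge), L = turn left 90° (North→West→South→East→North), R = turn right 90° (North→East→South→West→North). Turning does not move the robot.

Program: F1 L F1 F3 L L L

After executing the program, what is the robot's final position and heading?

Start: (x=2, y=6), facing East
  F1: move forward 1, now at (x=3, y=6)
  L: turn left, now facing North
  F1: move forward 1, now at (x=3, y=5)
  F3: move forward 3, now at (x=3, y=2)
  L: turn left, now facing West
  L: turn left, now facing South
  L: turn left, now facing East
Final: (x=3, y=2), facing East

Answer: Final position: (x=3, y=2), facing East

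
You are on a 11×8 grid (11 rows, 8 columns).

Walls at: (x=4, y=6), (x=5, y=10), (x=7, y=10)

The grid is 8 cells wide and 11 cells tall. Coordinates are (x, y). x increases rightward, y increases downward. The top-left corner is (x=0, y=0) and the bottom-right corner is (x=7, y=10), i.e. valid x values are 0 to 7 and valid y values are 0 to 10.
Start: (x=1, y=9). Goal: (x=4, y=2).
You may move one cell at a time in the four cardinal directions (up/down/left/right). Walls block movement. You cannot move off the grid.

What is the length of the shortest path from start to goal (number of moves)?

Answer: Shortest path length: 10

Derivation:
BFS from (x=1, y=9) until reaching (x=4, y=2):
  Distance 0: (x=1, y=9)
  Distance 1: (x=1, y=8), (x=0, y=9), (x=2, y=9), (x=1, y=10)
  Distance 2: (x=1, y=7), (x=0, y=8), (x=2, y=8), (x=3, y=9), (x=0, y=10), (x=2, y=10)
  Distance 3: (x=1, y=6), (x=0, y=7), (x=2, y=7), (x=3, y=8), (x=4, y=9), (x=3, y=10)
  Distance 4: (x=1, y=5), (x=0, y=6), (x=2, y=6), (x=3, y=7), (x=4, y=8), (x=5, y=9), (x=4, y=10)
  Distance 5: (x=1, y=4), (x=0, y=5), (x=2, y=5), (x=3, y=6), (x=4, y=7), (x=5, y=8), (x=6, y=9)
  Distance 6: (x=1, y=3), (x=0, y=4), (x=2, y=4), (x=3, y=5), (x=5, y=7), (x=6, y=8), (x=7, y=9), (x=6, y=10)
  Distance 7: (x=1, y=2), (x=0, y=3), (x=2, y=3), (x=3, y=4), (x=4, y=5), (x=5, y=6), (x=6, y=7), (x=7, y=8)
  Distance 8: (x=1, y=1), (x=0, y=2), (x=2, y=2), (x=3, y=3), (x=4, y=4), (x=5, y=5), (x=6, y=6), (x=7, y=7)
  Distance 9: (x=1, y=0), (x=0, y=1), (x=2, y=1), (x=3, y=2), (x=4, y=3), (x=5, y=4), (x=6, y=5), (x=7, y=6)
  Distance 10: (x=0, y=0), (x=2, y=0), (x=3, y=1), (x=4, y=2), (x=5, y=3), (x=6, y=4), (x=7, y=5)  <- goal reached here
One shortest path (10 moves): (x=1, y=9) -> (x=2, y=9) -> (x=3, y=9) -> (x=3, y=8) -> (x=3, y=7) -> (x=3, y=6) -> (x=3, y=5) -> (x=4, y=5) -> (x=4, y=4) -> (x=4, y=3) -> (x=4, y=2)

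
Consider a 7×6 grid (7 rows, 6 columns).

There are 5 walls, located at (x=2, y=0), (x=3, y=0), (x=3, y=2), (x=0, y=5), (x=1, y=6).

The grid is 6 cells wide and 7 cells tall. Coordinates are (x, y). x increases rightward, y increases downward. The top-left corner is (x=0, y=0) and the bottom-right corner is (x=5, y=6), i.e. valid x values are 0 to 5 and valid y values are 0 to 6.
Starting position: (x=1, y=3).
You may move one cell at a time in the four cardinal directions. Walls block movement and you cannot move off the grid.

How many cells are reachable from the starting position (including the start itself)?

BFS flood-fill from (x=1, y=3):
  Distance 0: (x=1, y=3)
  Distance 1: (x=1, y=2), (x=0, y=3), (x=2, y=3), (x=1, y=4)
  Distance 2: (x=1, y=1), (x=0, y=2), (x=2, y=2), (x=3, y=3), (x=0, y=4), (x=2, y=4), (x=1, y=5)
  Distance 3: (x=1, y=0), (x=0, y=1), (x=2, y=1), (x=4, y=3), (x=3, y=4), (x=2, y=5)
  Distance 4: (x=0, y=0), (x=3, y=1), (x=4, y=2), (x=5, y=3), (x=4, y=4), (x=3, y=5), (x=2, y=6)
  Distance 5: (x=4, y=1), (x=5, y=2), (x=5, y=4), (x=4, y=5), (x=3, y=6)
  Distance 6: (x=4, y=0), (x=5, y=1), (x=5, y=5), (x=4, y=6)
  Distance 7: (x=5, y=0), (x=5, y=6)
Total reachable: 36 (grid has 37 open cells total)

Answer: Reachable cells: 36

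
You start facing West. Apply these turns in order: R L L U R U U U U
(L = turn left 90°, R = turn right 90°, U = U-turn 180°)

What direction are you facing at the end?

Start: West
  R (right (90° clockwise)) -> North
  L (left (90° counter-clockwise)) -> West
  L (left (90° counter-clockwise)) -> South
  U (U-turn (180°)) -> North
  R (right (90° clockwise)) -> East
  U (U-turn (180°)) -> West
  U (U-turn (180°)) -> East
  U (U-turn (180°)) -> West
  U (U-turn (180°)) -> East
Final: East

Answer: Final heading: East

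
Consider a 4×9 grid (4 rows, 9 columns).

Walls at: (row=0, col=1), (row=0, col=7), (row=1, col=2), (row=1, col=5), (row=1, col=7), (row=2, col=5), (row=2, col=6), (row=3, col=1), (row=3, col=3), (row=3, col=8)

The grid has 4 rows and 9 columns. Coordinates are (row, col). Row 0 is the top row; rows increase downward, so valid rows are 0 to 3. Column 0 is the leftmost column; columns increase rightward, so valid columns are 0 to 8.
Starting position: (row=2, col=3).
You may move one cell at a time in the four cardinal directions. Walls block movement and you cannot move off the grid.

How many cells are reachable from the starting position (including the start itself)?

Answer: Reachable cells: 26

Derivation:
BFS flood-fill from (row=2, col=3):
  Distance 0: (row=2, col=3)
  Distance 1: (row=1, col=3), (row=2, col=2), (row=2, col=4)
  Distance 2: (row=0, col=3), (row=1, col=4), (row=2, col=1), (row=3, col=2), (row=3, col=4)
  Distance 3: (row=0, col=2), (row=0, col=4), (row=1, col=1), (row=2, col=0), (row=3, col=5)
  Distance 4: (row=0, col=5), (row=1, col=0), (row=3, col=0), (row=3, col=6)
  Distance 5: (row=0, col=0), (row=0, col=6), (row=3, col=7)
  Distance 6: (row=1, col=6), (row=2, col=7)
  Distance 7: (row=2, col=8)
  Distance 8: (row=1, col=8)
  Distance 9: (row=0, col=8)
Total reachable: 26 (grid has 26 open cells total)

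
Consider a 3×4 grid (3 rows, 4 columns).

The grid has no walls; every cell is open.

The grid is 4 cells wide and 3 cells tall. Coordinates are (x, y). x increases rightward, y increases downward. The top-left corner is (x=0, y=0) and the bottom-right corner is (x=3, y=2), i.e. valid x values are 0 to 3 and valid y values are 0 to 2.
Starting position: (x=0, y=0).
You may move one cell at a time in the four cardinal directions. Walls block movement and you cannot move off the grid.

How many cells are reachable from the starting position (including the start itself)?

BFS flood-fill from (x=0, y=0):
  Distance 0: (x=0, y=0)
  Distance 1: (x=1, y=0), (x=0, y=1)
  Distance 2: (x=2, y=0), (x=1, y=1), (x=0, y=2)
  Distance 3: (x=3, y=0), (x=2, y=1), (x=1, y=2)
  Distance 4: (x=3, y=1), (x=2, y=2)
  Distance 5: (x=3, y=2)
Total reachable: 12 (grid has 12 open cells total)

Answer: Reachable cells: 12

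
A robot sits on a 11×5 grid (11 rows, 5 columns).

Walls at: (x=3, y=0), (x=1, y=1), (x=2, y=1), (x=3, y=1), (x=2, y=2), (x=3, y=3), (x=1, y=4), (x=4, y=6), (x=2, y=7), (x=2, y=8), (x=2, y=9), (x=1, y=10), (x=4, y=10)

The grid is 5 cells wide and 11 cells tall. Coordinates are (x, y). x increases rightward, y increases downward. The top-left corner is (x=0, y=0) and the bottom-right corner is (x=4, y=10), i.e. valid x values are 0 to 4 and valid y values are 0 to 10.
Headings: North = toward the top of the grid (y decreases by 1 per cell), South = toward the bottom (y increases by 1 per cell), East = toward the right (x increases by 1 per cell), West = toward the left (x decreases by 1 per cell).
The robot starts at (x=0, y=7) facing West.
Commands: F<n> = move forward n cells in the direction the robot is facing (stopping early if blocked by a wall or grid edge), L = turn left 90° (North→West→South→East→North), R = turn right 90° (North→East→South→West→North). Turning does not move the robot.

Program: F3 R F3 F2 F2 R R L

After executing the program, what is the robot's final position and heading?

Start: (x=0, y=7), facing West
  F3: move forward 0/3 (blocked), now at (x=0, y=7)
  R: turn right, now facing North
  F3: move forward 3, now at (x=0, y=4)
  F2: move forward 2, now at (x=0, y=2)
  F2: move forward 2, now at (x=0, y=0)
  R: turn right, now facing East
  R: turn right, now facing South
  L: turn left, now facing East
Final: (x=0, y=0), facing East

Answer: Final position: (x=0, y=0), facing East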